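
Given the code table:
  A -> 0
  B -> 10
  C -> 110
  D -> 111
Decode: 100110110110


Decoding:
10 -> B
0 -> A
110 -> C
110 -> C
110 -> C


Result: BACCC


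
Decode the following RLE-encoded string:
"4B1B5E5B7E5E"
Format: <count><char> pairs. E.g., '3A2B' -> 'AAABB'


Expanding each <count><char> pair:
  4B -> 'BBBB'
  1B -> 'B'
  5E -> 'EEEEE'
  5B -> 'BBBBB'
  7E -> 'EEEEEEE'
  5E -> 'EEEEE'

Decoded = BBBBBEEEEEBBBBBEEEEEEEEEEEE


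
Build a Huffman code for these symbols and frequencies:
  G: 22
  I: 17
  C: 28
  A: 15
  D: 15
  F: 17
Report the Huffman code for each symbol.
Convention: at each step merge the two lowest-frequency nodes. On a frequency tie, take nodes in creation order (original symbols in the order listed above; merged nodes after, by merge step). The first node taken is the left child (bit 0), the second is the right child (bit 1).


Huffman tree construction:
Step 1: Merge A(15) + D(15) = 30
Step 2: Merge I(17) + F(17) = 34
Step 3: Merge G(22) + C(28) = 50
Step 4: Merge (A+D)(30) + (I+F)(34) = 64
Step 5: Merge (G+C)(50) + ((A+D)+(I+F))(64) = 114
Read each symbol's code off the tree from the root (left child = 0, right child = 1).

Codes:
  G: 00 (length 2)
  I: 110 (length 3)
  C: 01 (length 2)
  A: 100 (length 3)
  D: 101 (length 3)
  F: 111 (length 3)
Average code length: 292/114 = 2.5614 bits/symbol


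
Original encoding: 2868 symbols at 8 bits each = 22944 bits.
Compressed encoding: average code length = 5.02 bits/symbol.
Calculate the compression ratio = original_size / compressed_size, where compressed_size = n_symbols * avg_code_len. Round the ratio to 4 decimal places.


original_size = n_symbols * orig_bits = 2868 * 8 = 22944 bits
compressed_size = n_symbols * avg_code_len = 2868 * 5.02 = 14397.36 bits
ratio = original_size / compressed_size = 22944 / 14397.36 = 1.5936

Compression ratio = 1.5936


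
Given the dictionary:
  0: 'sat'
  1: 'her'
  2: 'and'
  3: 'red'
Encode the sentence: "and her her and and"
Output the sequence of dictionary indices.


Look up each word in the dictionary:
  'and' -> 2
  'her' -> 1
  'her' -> 1
  'and' -> 2
  'and' -> 2

Encoded: [2, 1, 1, 2, 2]


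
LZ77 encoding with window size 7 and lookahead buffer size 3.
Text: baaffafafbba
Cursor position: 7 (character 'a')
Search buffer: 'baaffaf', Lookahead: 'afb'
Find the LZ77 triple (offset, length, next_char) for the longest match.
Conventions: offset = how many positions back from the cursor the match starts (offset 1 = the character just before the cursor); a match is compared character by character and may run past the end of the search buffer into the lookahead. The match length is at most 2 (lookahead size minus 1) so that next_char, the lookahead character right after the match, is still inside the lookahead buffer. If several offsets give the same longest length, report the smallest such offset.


Try each offset into the search buffer:
  offset=1 (pos 6, char 'f'): match length 0
  offset=2 (pos 5, char 'a'): match length 2
  offset=3 (pos 4, char 'f'): match length 0
  offset=4 (pos 3, char 'f'): match length 0
  offset=5 (pos 2, char 'a'): match length 2
  offset=6 (pos 1, char 'a'): match length 1
  offset=7 (pos 0, char 'b'): match length 0
Longest match has length 2, found at offsets 2, 5; take the smallest, offset 2.
next_char = character at position 7 + 2 = 9 -> 'b'

Best match: offset=2, length=2 (matching 'af' starting at position 5)
LZ77 triple: (2, 2, 'b')


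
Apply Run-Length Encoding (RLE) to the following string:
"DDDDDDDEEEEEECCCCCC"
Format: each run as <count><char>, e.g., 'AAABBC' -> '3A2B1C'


Scanning runs left to right:
  i=0: run of 'D' x 7 -> '7D'
  i=7: run of 'E' x 6 -> '6E'
  i=13: run of 'C' x 6 -> '6C'

RLE = 7D6E6C


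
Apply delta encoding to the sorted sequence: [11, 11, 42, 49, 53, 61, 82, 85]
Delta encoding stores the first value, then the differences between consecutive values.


First value: 11
Deltas:
  11 - 11 = 0
  42 - 11 = 31
  49 - 42 = 7
  53 - 49 = 4
  61 - 53 = 8
  82 - 61 = 21
  85 - 82 = 3


Delta encoded: [11, 0, 31, 7, 4, 8, 21, 3]


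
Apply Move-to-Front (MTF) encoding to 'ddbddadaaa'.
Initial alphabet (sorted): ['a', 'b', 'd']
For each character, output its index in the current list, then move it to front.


MTF encoding:
'd': index 2 in ['a', 'b', 'd'] -> ['d', 'a', 'b']
'd': index 0 in ['d', 'a', 'b'] -> ['d', 'a', 'b']
'b': index 2 in ['d', 'a', 'b'] -> ['b', 'd', 'a']
'd': index 1 in ['b', 'd', 'a'] -> ['d', 'b', 'a']
'd': index 0 in ['d', 'b', 'a'] -> ['d', 'b', 'a']
'a': index 2 in ['d', 'b', 'a'] -> ['a', 'd', 'b']
'd': index 1 in ['a', 'd', 'b'] -> ['d', 'a', 'b']
'a': index 1 in ['d', 'a', 'b'] -> ['a', 'd', 'b']
'a': index 0 in ['a', 'd', 'b'] -> ['a', 'd', 'b']
'a': index 0 in ['a', 'd', 'b'] -> ['a', 'd', 'b']


Output: [2, 0, 2, 1, 0, 2, 1, 1, 0, 0]


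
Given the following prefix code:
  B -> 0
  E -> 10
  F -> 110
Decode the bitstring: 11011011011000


Decoding step by step:
Bits 110 -> F
Bits 110 -> F
Bits 110 -> F
Bits 110 -> F
Bits 0 -> B
Bits 0 -> B


Decoded message: FFFFBB


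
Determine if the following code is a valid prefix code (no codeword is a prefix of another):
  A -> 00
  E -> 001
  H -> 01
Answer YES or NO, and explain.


Checking each pair (does one codeword prefix another?):
  A='00' vs E='001': prefix -- VIOLATION

NO -- this is NOT a valid prefix code. A (00) is a prefix of E (001).


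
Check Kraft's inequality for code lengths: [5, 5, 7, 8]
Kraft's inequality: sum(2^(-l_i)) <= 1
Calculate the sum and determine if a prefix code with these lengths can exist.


Sum = 2^(-5) + 2^(-5) + 2^(-7) + 2^(-8)
    = 0.03125 + 0.03125 + 0.0078125 + 0.00390625
    = 19/256 = 0.07421875
Since 0.07421875 <= 1, Kraft's inequality IS satisfied.
A prefix code with these lengths CAN exist.

Kraft sum = 0.07421875. Satisfied.


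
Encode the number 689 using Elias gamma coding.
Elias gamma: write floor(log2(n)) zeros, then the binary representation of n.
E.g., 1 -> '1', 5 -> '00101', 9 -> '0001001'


num_bits = floor(log2(689)) + 1 = 10
leading_zeros = num_bits - 1 = 9
binary(689) = 1010110001

Elias gamma(689) = '000000000' + '1010110001' = 0000000001010110001 (19 bits)


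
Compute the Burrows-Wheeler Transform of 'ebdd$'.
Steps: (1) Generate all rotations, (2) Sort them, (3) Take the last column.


Rotations (sorted):
  0: $ebdd -> last char: d
  1: bdd$e -> last char: e
  2: d$ebd -> last char: d
  3: dd$eb -> last char: b
  4: ebdd$ -> last char: $


BWT = dedb$


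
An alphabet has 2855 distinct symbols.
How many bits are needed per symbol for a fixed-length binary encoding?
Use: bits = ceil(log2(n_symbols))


log2(2855) = 11.4793
Bracket: 2^11 = 2048 < 2855 <= 2^12 = 4096
So ceil(log2(2855)) = 12

bits = ceil(log2(2855)) = ceil(11.4793) = 12 bits


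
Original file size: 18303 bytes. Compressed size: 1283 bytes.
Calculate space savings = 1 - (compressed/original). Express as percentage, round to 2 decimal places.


ratio = compressed/original = 1283/18303 = 0.070098
savings = 1 - ratio = 1 - 0.070098 = 0.929902
as a percentage: 0.929902 * 100 = 92.99%

Space savings = 1 - 1283/18303 = 92.99%


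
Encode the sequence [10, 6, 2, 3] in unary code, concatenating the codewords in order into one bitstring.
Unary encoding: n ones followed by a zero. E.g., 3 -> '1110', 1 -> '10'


Encode each number as n ones followed by a terminating 0:
  10 -> 11111111110 (11 bits)
  6 -> 1111110 (7 bits)
  2 -> 110 (3 bits)
  3 -> 1110 (4 bits)
Total length = 11 + 7 + 3 + 4 = 25 bits.

Unary([10, 6, 2, 3]) = 1111111111011111101101110 (25 bits)


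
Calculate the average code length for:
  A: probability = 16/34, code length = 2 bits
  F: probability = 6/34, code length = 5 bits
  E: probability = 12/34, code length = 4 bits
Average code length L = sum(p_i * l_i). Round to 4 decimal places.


Weighted contributions p_i * l_i:
  A: (16/34) * 2 = 32/34
  F: (6/34) * 5 = 30/34
  E: (12/34) * 4 = 48/34
Sum = (32 + 30 + 48)/34 = 110/34

L = 110/34 = 3.2353 bits/symbol


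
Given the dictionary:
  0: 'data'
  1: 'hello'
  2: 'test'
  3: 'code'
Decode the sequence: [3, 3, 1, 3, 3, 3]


Look up each index in the dictionary:
  3 -> 'code'
  3 -> 'code'
  1 -> 'hello'
  3 -> 'code'
  3 -> 'code'
  3 -> 'code'

Decoded: "code code hello code code code"


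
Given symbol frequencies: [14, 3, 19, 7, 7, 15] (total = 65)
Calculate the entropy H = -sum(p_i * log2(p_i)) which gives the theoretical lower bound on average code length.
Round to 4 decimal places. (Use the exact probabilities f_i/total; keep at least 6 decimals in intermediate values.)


Per-symbol terms -p_i * log2(p_i) with p_i = f_i/65:
  p = 14/65 = 0.215385: log2(p) = -2.215013, -p*log2(p) = 0.477080
  p = 3/65 = 0.046154: log2(p) = -4.437405, -p*log2(p) = 0.204803
  p = 19/65 = 0.292308: log2(p) = -1.774440, -p*log2(p) = 0.518683
  p = 7/65 = 0.107692: log2(p) = -3.215013, -p*log2(p) = 0.346232
  p = 7/65 = 0.107692: log2(p) = -3.215013, -p*log2(p) = 0.346232
  p = 15/65 = 0.230769: log2(p) = -2.115477, -p*log2(p) = 0.488187
H = 0.477080 + 0.204803 + 0.518683 + 0.346232 + 0.346232 + 0.488187 = 2.381217

H = 2.3812 bits/symbol


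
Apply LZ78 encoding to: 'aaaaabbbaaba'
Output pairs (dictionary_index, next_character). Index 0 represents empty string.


LZ78 encoding steps:
Dictionary: {0: ''}
Step 1: w='' (idx 0), next='a' -> output (0, 'a'), add 'a' as idx 1
Step 2: w='a' (idx 1), next='a' -> output (1, 'a'), add 'aa' as idx 2
Step 3: w='aa' (idx 2), next='b' -> output (2, 'b'), add 'aab' as idx 3
Step 4: w='' (idx 0), next='b' -> output (0, 'b'), add 'b' as idx 4
Step 5: w='b' (idx 4), next='a' -> output (4, 'a'), add 'ba' as idx 5
Step 6: w='a' (idx 1), next='b' -> output (1, 'b'), add 'ab' as idx 6
Step 7: w='a' (idx 1), end of input -> output (1, '')


Encoded: [(0, 'a'), (1, 'a'), (2, 'b'), (0, 'b'), (4, 'a'), (1, 'b'), (1, '')]


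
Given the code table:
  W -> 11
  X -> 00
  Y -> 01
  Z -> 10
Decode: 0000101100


Decoding:
00 -> X
00 -> X
10 -> Z
11 -> W
00 -> X


Result: XXZWX


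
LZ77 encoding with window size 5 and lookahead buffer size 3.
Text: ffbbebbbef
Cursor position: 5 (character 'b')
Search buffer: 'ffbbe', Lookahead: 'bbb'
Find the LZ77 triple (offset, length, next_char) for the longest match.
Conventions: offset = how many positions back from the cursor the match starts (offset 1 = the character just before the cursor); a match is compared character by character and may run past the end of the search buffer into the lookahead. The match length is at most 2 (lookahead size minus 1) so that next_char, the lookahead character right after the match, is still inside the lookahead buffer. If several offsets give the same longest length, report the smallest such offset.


Try each offset into the search buffer:
  offset=1 (pos 4, char 'e'): match length 0
  offset=2 (pos 3, char 'b'): match length 1
  offset=3 (pos 2, char 'b'): match length 2
  offset=4 (pos 1, char 'f'): match length 0
  offset=5 (pos 0, char 'f'): match length 0
Longest match has length 2 at offset 3.
next_char = character at position 5 + 2 = 7 -> 'b'

Best match: offset=3, length=2 (matching 'bb' starting at position 2)
LZ77 triple: (3, 2, 'b')


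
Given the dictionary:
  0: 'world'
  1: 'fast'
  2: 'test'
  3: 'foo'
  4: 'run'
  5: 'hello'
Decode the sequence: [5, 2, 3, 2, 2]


Look up each index in the dictionary:
  5 -> 'hello'
  2 -> 'test'
  3 -> 'foo'
  2 -> 'test'
  2 -> 'test'

Decoded: "hello test foo test test"


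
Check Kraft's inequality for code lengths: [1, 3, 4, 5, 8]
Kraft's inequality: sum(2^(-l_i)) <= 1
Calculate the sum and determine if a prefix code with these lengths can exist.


Sum = 2^(-1) + 2^(-3) + 2^(-4) + 2^(-5) + 2^(-8)
    = 0.5 + 0.125 + 0.0625 + 0.03125 + 0.00390625
    = 185/256 = 0.72265625
Since 0.72265625 <= 1, Kraft's inequality IS satisfied.
A prefix code with these lengths CAN exist.

Kraft sum = 0.72265625. Satisfied.


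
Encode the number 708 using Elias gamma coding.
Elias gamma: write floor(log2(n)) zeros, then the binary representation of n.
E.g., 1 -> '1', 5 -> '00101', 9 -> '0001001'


num_bits = floor(log2(708)) + 1 = 10
leading_zeros = num_bits - 1 = 9
binary(708) = 1011000100

Elias gamma(708) = '000000000' + '1011000100' = 0000000001011000100 (19 bits)


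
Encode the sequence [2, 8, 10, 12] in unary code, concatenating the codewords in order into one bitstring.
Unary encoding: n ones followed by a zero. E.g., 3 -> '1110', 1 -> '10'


Encode each number as n ones followed by a terminating 0:
  2 -> 110 (3 bits)
  8 -> 111111110 (9 bits)
  10 -> 11111111110 (11 bits)
  12 -> 1111111111110 (13 bits)
Total length = 3 + 9 + 11 + 13 = 36 bits.

Unary([2, 8, 10, 12]) = 110111111110111111111101111111111110 (36 bits)


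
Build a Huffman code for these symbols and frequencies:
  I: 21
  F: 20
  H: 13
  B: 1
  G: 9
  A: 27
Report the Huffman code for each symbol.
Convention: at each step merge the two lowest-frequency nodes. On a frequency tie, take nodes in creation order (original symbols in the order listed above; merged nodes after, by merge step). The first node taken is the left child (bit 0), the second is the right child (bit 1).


Huffman tree construction:
Step 1: Merge B(1) + G(9) = 10
Step 2: Merge (B+G)(10) + H(13) = 23
Step 3: Merge F(20) + I(21) = 41
Step 4: Merge ((B+G)+H)(23) + A(27) = 50
Step 5: Merge (F+I)(41) + (((B+G)+H)+A)(50) = 91
Read each symbol's code off the tree from the root (left child = 0, right child = 1).

Codes:
  I: 01 (length 2)
  F: 00 (length 2)
  H: 101 (length 3)
  B: 1000 (length 4)
  G: 1001 (length 4)
  A: 11 (length 2)
Average code length: 215/91 = 2.3626 bits/symbol


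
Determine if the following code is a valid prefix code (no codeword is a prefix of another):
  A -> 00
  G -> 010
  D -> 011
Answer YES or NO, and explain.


Checking each pair (does one codeword prefix another?):
  A='00' vs G='010': no prefix
  A='00' vs D='011': no prefix
  G='010' vs A='00': no prefix
  G='010' vs D='011': no prefix
  D='011' vs A='00': no prefix
  D='011' vs G='010': no prefix
No violation found over all pairs.

YES -- this is a valid prefix code. No codeword is a prefix of any other codeword.


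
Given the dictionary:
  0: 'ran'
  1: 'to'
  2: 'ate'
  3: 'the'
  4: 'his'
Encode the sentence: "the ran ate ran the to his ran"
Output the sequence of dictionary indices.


Look up each word in the dictionary:
  'the' -> 3
  'ran' -> 0
  'ate' -> 2
  'ran' -> 0
  'the' -> 3
  'to' -> 1
  'his' -> 4
  'ran' -> 0

Encoded: [3, 0, 2, 0, 3, 1, 4, 0]


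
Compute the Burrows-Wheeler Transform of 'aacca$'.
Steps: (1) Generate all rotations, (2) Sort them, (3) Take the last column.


Rotations (sorted):
  0: $aacca -> last char: a
  1: a$aacc -> last char: c
  2: aacca$ -> last char: $
  3: acca$a -> last char: a
  4: ca$aac -> last char: c
  5: cca$aa -> last char: a


BWT = ac$aca


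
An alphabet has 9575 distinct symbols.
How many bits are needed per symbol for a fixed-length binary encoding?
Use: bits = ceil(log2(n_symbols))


log2(9575) = 13.2251
Bracket: 2^13 = 8192 < 9575 <= 2^14 = 16384
So ceil(log2(9575)) = 14

bits = ceil(log2(9575)) = ceil(13.2251) = 14 bits


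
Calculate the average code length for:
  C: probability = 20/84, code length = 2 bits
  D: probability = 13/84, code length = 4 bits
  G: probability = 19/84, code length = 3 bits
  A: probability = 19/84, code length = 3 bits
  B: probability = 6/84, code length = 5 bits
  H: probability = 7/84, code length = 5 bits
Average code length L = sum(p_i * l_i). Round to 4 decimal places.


Weighted contributions p_i * l_i:
  C: (20/84) * 2 = 40/84
  D: (13/84) * 4 = 52/84
  G: (19/84) * 3 = 57/84
  A: (19/84) * 3 = 57/84
  B: (6/84) * 5 = 30/84
  H: (7/84) * 5 = 35/84
Sum = (40 + 52 + 57 + 57 + 30 + 35)/84 = 271/84

L = 271/84 = 3.2262 bits/symbol


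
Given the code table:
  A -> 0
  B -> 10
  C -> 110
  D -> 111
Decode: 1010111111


Decoding:
10 -> B
10 -> B
111 -> D
111 -> D


Result: BBDD


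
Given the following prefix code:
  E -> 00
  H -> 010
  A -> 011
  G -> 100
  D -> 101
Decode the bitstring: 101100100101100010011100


Decoding step by step:
Bits 101 -> D
Bits 100 -> G
Bits 100 -> G
Bits 101 -> D
Bits 100 -> G
Bits 010 -> H
Bits 011 -> A
Bits 100 -> G


Decoded message: DGGDGHAG


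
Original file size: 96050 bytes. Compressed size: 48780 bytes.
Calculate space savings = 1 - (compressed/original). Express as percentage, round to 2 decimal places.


ratio = compressed/original = 48780/96050 = 0.50786
savings = 1 - ratio = 1 - 0.50786 = 0.49214
as a percentage: 0.49214 * 100 = 49.21%

Space savings = 1 - 48780/96050 = 49.21%


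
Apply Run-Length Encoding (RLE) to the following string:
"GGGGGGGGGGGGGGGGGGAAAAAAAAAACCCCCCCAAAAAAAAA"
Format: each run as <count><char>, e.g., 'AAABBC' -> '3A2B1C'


Scanning runs left to right:
  i=0: run of 'G' x 18 -> '18G'
  i=18: run of 'A' x 10 -> '10A'
  i=28: run of 'C' x 7 -> '7C'
  i=35: run of 'A' x 9 -> '9A'

RLE = 18G10A7C9A


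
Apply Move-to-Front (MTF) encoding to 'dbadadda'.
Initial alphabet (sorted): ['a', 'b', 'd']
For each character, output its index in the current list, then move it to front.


MTF encoding:
'd': index 2 in ['a', 'b', 'd'] -> ['d', 'a', 'b']
'b': index 2 in ['d', 'a', 'b'] -> ['b', 'd', 'a']
'a': index 2 in ['b', 'd', 'a'] -> ['a', 'b', 'd']
'd': index 2 in ['a', 'b', 'd'] -> ['d', 'a', 'b']
'a': index 1 in ['d', 'a', 'b'] -> ['a', 'd', 'b']
'd': index 1 in ['a', 'd', 'b'] -> ['d', 'a', 'b']
'd': index 0 in ['d', 'a', 'b'] -> ['d', 'a', 'b']
'a': index 1 in ['d', 'a', 'b'] -> ['a', 'd', 'b']


Output: [2, 2, 2, 2, 1, 1, 0, 1]


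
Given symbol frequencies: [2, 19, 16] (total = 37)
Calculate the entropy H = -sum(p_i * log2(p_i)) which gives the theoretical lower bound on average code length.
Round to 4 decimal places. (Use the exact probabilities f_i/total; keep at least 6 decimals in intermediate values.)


Per-symbol terms -p_i * log2(p_i) with p_i = f_i/37:
  p = 2/37 = 0.054054: log2(p) = -4.209453, -p*log2(p) = 0.227538
  p = 19/37 = 0.513514: log2(p) = -0.961526, -p*log2(p) = 0.493757
  p = 16/37 = 0.432432: log2(p) = -1.209453, -p*log2(p) = 0.523007
H = 0.227538 + 0.493757 + 0.523007 = 1.244302

H = 1.2443 bits/symbol


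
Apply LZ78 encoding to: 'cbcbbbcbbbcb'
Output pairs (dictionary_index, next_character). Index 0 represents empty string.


LZ78 encoding steps:
Dictionary: {0: ''}
Step 1: w='' (idx 0), next='c' -> output (0, 'c'), add 'c' as idx 1
Step 2: w='' (idx 0), next='b' -> output (0, 'b'), add 'b' as idx 2
Step 3: w='c' (idx 1), next='b' -> output (1, 'b'), add 'cb' as idx 3
Step 4: w='b' (idx 2), next='b' -> output (2, 'b'), add 'bb' as idx 4
Step 5: w='cb' (idx 3), next='b' -> output (3, 'b'), add 'cbb' as idx 5
Step 6: w='b' (idx 2), next='c' -> output (2, 'c'), add 'bc' as idx 6
Step 7: w='b' (idx 2), end of input -> output (2, '')


Encoded: [(0, 'c'), (0, 'b'), (1, 'b'), (2, 'b'), (3, 'b'), (2, 'c'), (2, '')]


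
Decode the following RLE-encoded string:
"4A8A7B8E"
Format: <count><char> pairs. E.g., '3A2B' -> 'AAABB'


Expanding each <count><char> pair:
  4A -> 'AAAA'
  8A -> 'AAAAAAAA'
  7B -> 'BBBBBBB'
  8E -> 'EEEEEEEE'

Decoded = AAAAAAAAAAAABBBBBBBEEEEEEEE


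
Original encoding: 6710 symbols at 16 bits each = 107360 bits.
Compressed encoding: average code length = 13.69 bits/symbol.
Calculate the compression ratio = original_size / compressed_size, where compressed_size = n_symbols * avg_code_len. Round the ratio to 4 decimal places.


original_size = n_symbols * orig_bits = 6710 * 16 = 107360 bits
compressed_size = n_symbols * avg_code_len = 6710 * 13.69 = 91859.9 bits
ratio = original_size / compressed_size = 107360 / 91859.9 = 1.1687

Compression ratio = 1.1687


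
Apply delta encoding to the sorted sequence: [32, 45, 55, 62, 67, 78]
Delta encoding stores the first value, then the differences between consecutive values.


First value: 32
Deltas:
  45 - 32 = 13
  55 - 45 = 10
  62 - 55 = 7
  67 - 62 = 5
  78 - 67 = 11


Delta encoded: [32, 13, 10, 7, 5, 11]


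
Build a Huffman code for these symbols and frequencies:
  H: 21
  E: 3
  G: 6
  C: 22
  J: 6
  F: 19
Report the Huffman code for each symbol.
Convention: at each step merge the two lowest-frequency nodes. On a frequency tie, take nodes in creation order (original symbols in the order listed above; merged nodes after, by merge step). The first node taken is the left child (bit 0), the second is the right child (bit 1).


Huffman tree construction:
Step 1: Merge E(3) + G(6) = 9
Step 2: Merge J(6) + (E+G)(9) = 15
Step 3: Merge (J+(E+G))(15) + F(19) = 34
Step 4: Merge H(21) + C(22) = 43
Step 5: Merge ((J+(E+G))+F)(34) + (H+C)(43) = 77
Read each symbol's code off the tree from the root (left child = 0, right child = 1).

Codes:
  H: 10 (length 2)
  E: 0010 (length 4)
  G: 0011 (length 4)
  C: 11 (length 2)
  J: 000 (length 3)
  F: 01 (length 2)
Average code length: 178/77 = 2.3117 bits/symbol


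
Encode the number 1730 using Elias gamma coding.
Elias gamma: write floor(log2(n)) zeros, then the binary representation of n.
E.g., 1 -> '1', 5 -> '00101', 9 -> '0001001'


num_bits = floor(log2(1730)) + 1 = 11
leading_zeros = num_bits - 1 = 10
binary(1730) = 11011000010

Elias gamma(1730) = '0000000000' + '11011000010' = 000000000011011000010 (21 bits)


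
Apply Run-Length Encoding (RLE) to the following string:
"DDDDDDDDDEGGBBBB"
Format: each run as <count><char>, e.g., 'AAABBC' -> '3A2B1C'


Scanning runs left to right:
  i=0: run of 'D' x 9 -> '9D'
  i=9: run of 'E' x 1 -> '1E'
  i=10: run of 'G' x 2 -> '2G'
  i=12: run of 'B' x 4 -> '4B'

RLE = 9D1E2G4B


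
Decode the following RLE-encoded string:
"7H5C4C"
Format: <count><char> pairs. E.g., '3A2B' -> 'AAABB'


Expanding each <count><char> pair:
  7H -> 'HHHHHHH'
  5C -> 'CCCCC'
  4C -> 'CCCC'

Decoded = HHHHHHHCCCCCCCCC


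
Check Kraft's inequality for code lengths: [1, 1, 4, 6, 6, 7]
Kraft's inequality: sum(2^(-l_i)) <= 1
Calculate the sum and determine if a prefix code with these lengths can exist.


Sum = 2^(-1) + 2^(-1) + 2^(-4) + 2^(-6) + 2^(-6) + 2^(-7)
    = 0.5 + 0.5 + 0.0625 + 0.015625 + 0.015625 + 0.0078125
    = 141/128 = 1.1015625
Since 1.1015625 > 1, Kraft's inequality is NOT satisfied.
A prefix code with these lengths CANNOT exist.

Kraft sum = 1.1015625. Not satisfied.


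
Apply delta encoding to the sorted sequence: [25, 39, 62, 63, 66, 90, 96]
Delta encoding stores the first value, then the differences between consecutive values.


First value: 25
Deltas:
  39 - 25 = 14
  62 - 39 = 23
  63 - 62 = 1
  66 - 63 = 3
  90 - 66 = 24
  96 - 90 = 6


Delta encoded: [25, 14, 23, 1, 3, 24, 6]


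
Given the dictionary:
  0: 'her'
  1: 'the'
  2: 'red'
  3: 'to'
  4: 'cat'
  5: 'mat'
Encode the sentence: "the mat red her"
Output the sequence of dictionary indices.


Look up each word in the dictionary:
  'the' -> 1
  'mat' -> 5
  'red' -> 2
  'her' -> 0

Encoded: [1, 5, 2, 0]


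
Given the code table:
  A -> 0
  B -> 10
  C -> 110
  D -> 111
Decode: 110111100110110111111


Decoding:
110 -> C
111 -> D
10 -> B
0 -> A
110 -> C
110 -> C
111 -> D
111 -> D


Result: CDBACCDD


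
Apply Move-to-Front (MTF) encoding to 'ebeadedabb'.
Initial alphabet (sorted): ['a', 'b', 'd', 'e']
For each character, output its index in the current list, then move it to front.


MTF encoding:
'e': index 3 in ['a', 'b', 'd', 'e'] -> ['e', 'a', 'b', 'd']
'b': index 2 in ['e', 'a', 'b', 'd'] -> ['b', 'e', 'a', 'd']
'e': index 1 in ['b', 'e', 'a', 'd'] -> ['e', 'b', 'a', 'd']
'a': index 2 in ['e', 'b', 'a', 'd'] -> ['a', 'e', 'b', 'd']
'd': index 3 in ['a', 'e', 'b', 'd'] -> ['d', 'a', 'e', 'b']
'e': index 2 in ['d', 'a', 'e', 'b'] -> ['e', 'd', 'a', 'b']
'd': index 1 in ['e', 'd', 'a', 'b'] -> ['d', 'e', 'a', 'b']
'a': index 2 in ['d', 'e', 'a', 'b'] -> ['a', 'd', 'e', 'b']
'b': index 3 in ['a', 'd', 'e', 'b'] -> ['b', 'a', 'd', 'e']
'b': index 0 in ['b', 'a', 'd', 'e'] -> ['b', 'a', 'd', 'e']


Output: [3, 2, 1, 2, 3, 2, 1, 2, 3, 0]


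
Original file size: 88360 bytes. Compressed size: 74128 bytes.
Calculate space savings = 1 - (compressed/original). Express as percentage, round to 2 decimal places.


ratio = compressed/original = 74128/88360 = 0.838932
savings = 1 - ratio = 1 - 0.838932 = 0.161068
as a percentage: 0.161068 * 100 = 16.11%

Space savings = 1 - 74128/88360 = 16.11%


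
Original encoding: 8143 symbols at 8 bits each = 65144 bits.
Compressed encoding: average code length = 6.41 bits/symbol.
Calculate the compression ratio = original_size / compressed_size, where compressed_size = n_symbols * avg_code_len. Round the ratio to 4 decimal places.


original_size = n_symbols * orig_bits = 8143 * 8 = 65144 bits
compressed_size = n_symbols * avg_code_len = 8143 * 6.41 = 52196.63 bits
ratio = original_size / compressed_size = 65144 / 52196.63 = 1.248

Compression ratio = 1.248


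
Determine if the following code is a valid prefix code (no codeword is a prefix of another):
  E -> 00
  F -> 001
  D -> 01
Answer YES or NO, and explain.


Checking each pair (does one codeword prefix another?):
  E='00' vs F='001': prefix -- VIOLATION

NO -- this is NOT a valid prefix code. E (00) is a prefix of F (001).


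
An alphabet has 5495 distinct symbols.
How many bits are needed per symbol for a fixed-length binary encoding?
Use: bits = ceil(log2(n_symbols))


log2(5495) = 12.4239
Bracket: 2^12 = 4096 < 5495 <= 2^13 = 8192
So ceil(log2(5495)) = 13

bits = ceil(log2(5495)) = ceil(12.4239) = 13 bits


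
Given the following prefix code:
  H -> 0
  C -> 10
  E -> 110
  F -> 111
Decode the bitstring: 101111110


Decoding step by step:
Bits 10 -> C
Bits 111 -> F
Bits 111 -> F
Bits 0 -> H


Decoded message: CFFH


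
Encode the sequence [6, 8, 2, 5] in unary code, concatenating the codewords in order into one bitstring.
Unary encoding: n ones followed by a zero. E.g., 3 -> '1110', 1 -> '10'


Encode each number as n ones followed by a terminating 0:
  6 -> 1111110 (7 bits)
  8 -> 111111110 (9 bits)
  2 -> 110 (3 bits)
  5 -> 111110 (6 bits)
Total length = 7 + 9 + 3 + 6 = 25 bits.

Unary([6, 8, 2, 5]) = 1111110111111110110111110 (25 bits)


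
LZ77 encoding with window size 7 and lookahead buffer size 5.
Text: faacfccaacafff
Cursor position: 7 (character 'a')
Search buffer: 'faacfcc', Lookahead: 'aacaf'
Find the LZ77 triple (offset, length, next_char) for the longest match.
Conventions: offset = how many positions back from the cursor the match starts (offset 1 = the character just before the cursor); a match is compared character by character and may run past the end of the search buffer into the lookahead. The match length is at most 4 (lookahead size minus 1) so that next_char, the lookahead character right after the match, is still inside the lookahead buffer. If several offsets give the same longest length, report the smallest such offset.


Try each offset into the search buffer:
  offset=1 (pos 6, char 'c'): match length 0
  offset=2 (pos 5, char 'c'): match length 0
  offset=3 (pos 4, char 'f'): match length 0
  offset=4 (pos 3, char 'c'): match length 0
  offset=5 (pos 2, char 'a'): match length 1
  offset=6 (pos 1, char 'a'): match length 3
  offset=7 (pos 0, char 'f'): match length 0
Longest match has length 3 at offset 6.
next_char = character at position 7 + 3 = 10 -> 'a'

Best match: offset=6, length=3 (matching 'aac' starting at position 1)
LZ77 triple: (6, 3, 'a')


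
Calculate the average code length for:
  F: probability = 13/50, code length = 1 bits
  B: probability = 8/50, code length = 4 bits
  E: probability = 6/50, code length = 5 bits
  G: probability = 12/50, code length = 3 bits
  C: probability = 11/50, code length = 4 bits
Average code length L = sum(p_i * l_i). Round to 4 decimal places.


Weighted contributions p_i * l_i:
  F: (13/50) * 1 = 13/50
  B: (8/50) * 4 = 32/50
  E: (6/50) * 5 = 30/50
  G: (12/50) * 3 = 36/50
  C: (11/50) * 4 = 44/50
Sum = (13 + 32 + 30 + 36 + 44)/50 = 155/50

L = 155/50 = 3.1000 bits/symbol


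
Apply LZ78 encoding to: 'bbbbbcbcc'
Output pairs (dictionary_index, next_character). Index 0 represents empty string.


LZ78 encoding steps:
Dictionary: {0: ''}
Step 1: w='' (idx 0), next='b' -> output (0, 'b'), add 'b' as idx 1
Step 2: w='b' (idx 1), next='b' -> output (1, 'b'), add 'bb' as idx 2
Step 3: w='bb' (idx 2), next='c' -> output (2, 'c'), add 'bbc' as idx 3
Step 4: w='b' (idx 1), next='c' -> output (1, 'c'), add 'bc' as idx 4
Step 5: w='' (idx 0), next='c' -> output (0, 'c'), add 'c' as idx 5


Encoded: [(0, 'b'), (1, 'b'), (2, 'c'), (1, 'c'), (0, 'c')]


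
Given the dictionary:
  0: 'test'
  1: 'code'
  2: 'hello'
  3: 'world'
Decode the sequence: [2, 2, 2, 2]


Look up each index in the dictionary:
  2 -> 'hello'
  2 -> 'hello'
  2 -> 'hello'
  2 -> 'hello'

Decoded: "hello hello hello hello"


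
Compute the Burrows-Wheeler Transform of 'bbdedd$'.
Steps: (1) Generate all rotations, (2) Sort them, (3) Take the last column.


Rotations (sorted):
  0: $bbdedd -> last char: d
  1: bbdedd$ -> last char: $
  2: bdedd$b -> last char: b
  3: d$bbded -> last char: d
  4: dd$bbde -> last char: e
  5: dedd$bb -> last char: b
  6: edd$bbd -> last char: d


BWT = d$bdebd


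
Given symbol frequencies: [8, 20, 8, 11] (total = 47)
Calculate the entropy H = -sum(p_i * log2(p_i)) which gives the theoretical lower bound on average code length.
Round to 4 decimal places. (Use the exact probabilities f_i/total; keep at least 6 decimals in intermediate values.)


Per-symbol terms -p_i * log2(p_i) with p_i = f_i/47:
  p = 8/47 = 0.170213: log2(p) = -2.554589, -p*log2(p) = 0.434824
  p = 20/47 = 0.425532: log2(p) = -1.232661, -p*log2(p) = 0.524536
  p = 8/47 = 0.170213: log2(p) = -2.554589, -p*log2(p) = 0.434824
  p = 11/47 = 0.234043: log2(p) = -2.095157, -p*log2(p) = 0.490356
H = 0.434824 + 0.524536 + 0.434824 + 0.490356 = 1.884540

H = 1.8845 bits/symbol


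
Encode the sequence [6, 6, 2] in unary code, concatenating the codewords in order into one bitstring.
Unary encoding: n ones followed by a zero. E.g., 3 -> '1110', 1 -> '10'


Encode each number as n ones followed by a terminating 0:
  6 -> 1111110 (7 bits)
  6 -> 1111110 (7 bits)
  2 -> 110 (3 bits)
Total length = 7 + 7 + 3 = 17 bits.

Unary([6, 6, 2]) = 11111101111110110 (17 bits)


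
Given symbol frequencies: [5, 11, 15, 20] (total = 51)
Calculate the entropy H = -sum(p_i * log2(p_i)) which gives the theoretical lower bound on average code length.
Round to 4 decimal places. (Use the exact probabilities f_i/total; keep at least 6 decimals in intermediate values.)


Per-symbol terms -p_i * log2(p_i) with p_i = f_i/51:
  p = 5/51 = 0.098039: log2(p) = -3.350497, -p*log2(p) = 0.328480
  p = 11/51 = 0.215686: log2(p) = -2.212994, -p*log2(p) = 0.477312
  p = 15/51 = 0.294118: log2(p) = -1.765535, -p*log2(p) = 0.519275
  p = 20/51 = 0.392157: log2(p) = -1.350497, -p*log2(p) = 0.529607
H = 0.328480 + 0.477312 + 0.519275 + 0.529607 = 1.854674

H = 1.8547 bits/symbol


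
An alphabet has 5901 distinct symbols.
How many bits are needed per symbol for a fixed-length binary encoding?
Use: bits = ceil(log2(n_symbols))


log2(5901) = 12.5267
Bracket: 2^12 = 4096 < 5901 <= 2^13 = 8192
So ceil(log2(5901)) = 13

bits = ceil(log2(5901)) = ceil(12.5267) = 13 bits


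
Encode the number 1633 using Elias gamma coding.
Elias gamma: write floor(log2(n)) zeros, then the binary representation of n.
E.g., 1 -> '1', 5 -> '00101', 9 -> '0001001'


num_bits = floor(log2(1633)) + 1 = 11
leading_zeros = num_bits - 1 = 10
binary(1633) = 11001100001

Elias gamma(1633) = '0000000000' + '11001100001' = 000000000011001100001 (21 bits)


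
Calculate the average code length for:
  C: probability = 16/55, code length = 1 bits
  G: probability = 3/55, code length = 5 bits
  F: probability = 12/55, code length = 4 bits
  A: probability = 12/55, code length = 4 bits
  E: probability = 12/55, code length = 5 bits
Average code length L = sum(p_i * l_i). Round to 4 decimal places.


Weighted contributions p_i * l_i:
  C: (16/55) * 1 = 16/55
  G: (3/55) * 5 = 15/55
  F: (12/55) * 4 = 48/55
  A: (12/55) * 4 = 48/55
  E: (12/55) * 5 = 60/55
Sum = (16 + 15 + 48 + 48 + 60)/55 = 187/55

L = 187/55 = 3.4000 bits/symbol


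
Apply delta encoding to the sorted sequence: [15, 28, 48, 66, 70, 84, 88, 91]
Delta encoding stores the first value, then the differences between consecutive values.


First value: 15
Deltas:
  28 - 15 = 13
  48 - 28 = 20
  66 - 48 = 18
  70 - 66 = 4
  84 - 70 = 14
  88 - 84 = 4
  91 - 88 = 3


Delta encoded: [15, 13, 20, 18, 4, 14, 4, 3]


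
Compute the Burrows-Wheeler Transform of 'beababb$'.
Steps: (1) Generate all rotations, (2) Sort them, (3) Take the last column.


Rotations (sorted):
  0: $beababb -> last char: b
  1: ababb$be -> last char: e
  2: abb$beab -> last char: b
  3: b$beabab -> last char: b
  4: babb$bea -> last char: a
  5: bb$beaba -> last char: a
  6: beababb$ -> last char: $
  7: eababb$b -> last char: b


BWT = bebbaa$b


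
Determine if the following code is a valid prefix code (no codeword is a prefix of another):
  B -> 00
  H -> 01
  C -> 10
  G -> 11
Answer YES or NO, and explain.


Checking each pair (does one codeword prefix another?):
  B='00' vs H='01': no prefix
  B='00' vs C='10': no prefix
  B='00' vs G='11': no prefix
  H='01' vs B='00': no prefix
  H='01' vs C='10': no prefix
  H='01' vs G='11': no prefix
  C='10' vs B='00': no prefix
  C='10' vs H='01': no prefix
  C='10' vs G='11': no prefix
  G='11' vs B='00': no prefix
  G='11' vs H='01': no prefix
  G='11' vs C='10': no prefix
No violation found over all pairs.

YES -- this is a valid prefix code. No codeword is a prefix of any other codeword.


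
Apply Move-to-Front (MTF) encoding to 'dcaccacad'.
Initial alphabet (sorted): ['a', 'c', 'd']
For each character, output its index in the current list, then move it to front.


MTF encoding:
'd': index 2 in ['a', 'c', 'd'] -> ['d', 'a', 'c']
'c': index 2 in ['d', 'a', 'c'] -> ['c', 'd', 'a']
'a': index 2 in ['c', 'd', 'a'] -> ['a', 'c', 'd']
'c': index 1 in ['a', 'c', 'd'] -> ['c', 'a', 'd']
'c': index 0 in ['c', 'a', 'd'] -> ['c', 'a', 'd']
'a': index 1 in ['c', 'a', 'd'] -> ['a', 'c', 'd']
'c': index 1 in ['a', 'c', 'd'] -> ['c', 'a', 'd']
'a': index 1 in ['c', 'a', 'd'] -> ['a', 'c', 'd']
'd': index 2 in ['a', 'c', 'd'] -> ['d', 'a', 'c']


Output: [2, 2, 2, 1, 0, 1, 1, 1, 2]


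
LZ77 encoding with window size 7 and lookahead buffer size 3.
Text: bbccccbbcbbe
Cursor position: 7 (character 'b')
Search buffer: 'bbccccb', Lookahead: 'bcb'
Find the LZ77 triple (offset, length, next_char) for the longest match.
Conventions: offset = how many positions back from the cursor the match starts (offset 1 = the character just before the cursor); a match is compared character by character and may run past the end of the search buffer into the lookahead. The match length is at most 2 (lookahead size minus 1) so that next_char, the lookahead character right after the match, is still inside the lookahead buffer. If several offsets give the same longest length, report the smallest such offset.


Try each offset into the search buffer:
  offset=1 (pos 6, char 'b'): match length 1
  offset=2 (pos 5, char 'c'): match length 0
  offset=3 (pos 4, char 'c'): match length 0
  offset=4 (pos 3, char 'c'): match length 0
  offset=5 (pos 2, char 'c'): match length 0
  offset=6 (pos 1, char 'b'): match length 2
  offset=7 (pos 0, char 'b'): match length 1
Longest match has length 2 at offset 6.
next_char = character at position 7 + 2 = 9 -> 'b'

Best match: offset=6, length=2 (matching 'bc' starting at position 1)
LZ77 triple: (6, 2, 'b')


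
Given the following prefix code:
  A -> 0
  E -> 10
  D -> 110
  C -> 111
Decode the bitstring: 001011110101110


Decoding step by step:
Bits 0 -> A
Bits 0 -> A
Bits 10 -> E
Bits 111 -> C
Bits 10 -> E
Bits 10 -> E
Bits 111 -> C
Bits 0 -> A


Decoded message: AAECEECA


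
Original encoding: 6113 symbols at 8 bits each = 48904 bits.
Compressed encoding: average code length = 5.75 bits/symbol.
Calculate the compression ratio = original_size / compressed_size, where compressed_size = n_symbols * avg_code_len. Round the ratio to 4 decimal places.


original_size = n_symbols * orig_bits = 6113 * 8 = 48904 bits
compressed_size = n_symbols * avg_code_len = 6113 * 5.75 = 35149.75 bits
ratio = original_size / compressed_size = 48904 / 35149.75 = 1.3913

Compression ratio = 1.3913


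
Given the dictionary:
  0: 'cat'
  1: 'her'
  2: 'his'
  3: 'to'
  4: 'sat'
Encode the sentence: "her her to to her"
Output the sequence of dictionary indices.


Look up each word in the dictionary:
  'her' -> 1
  'her' -> 1
  'to' -> 3
  'to' -> 3
  'her' -> 1

Encoded: [1, 1, 3, 3, 1]


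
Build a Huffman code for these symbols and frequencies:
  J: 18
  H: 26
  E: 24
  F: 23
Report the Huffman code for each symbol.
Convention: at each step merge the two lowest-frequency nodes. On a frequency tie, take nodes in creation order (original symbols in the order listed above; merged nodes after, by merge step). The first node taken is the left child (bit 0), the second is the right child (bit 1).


Huffman tree construction:
Step 1: Merge J(18) + F(23) = 41
Step 2: Merge E(24) + H(26) = 50
Step 3: Merge (J+F)(41) + (E+H)(50) = 91
Read each symbol's code off the tree from the root (left child = 0, right child = 1).

Codes:
  J: 00 (length 2)
  H: 11 (length 2)
  E: 10 (length 2)
  F: 01 (length 2)
Average code length: 182/91 = 2.0000 bits/symbol


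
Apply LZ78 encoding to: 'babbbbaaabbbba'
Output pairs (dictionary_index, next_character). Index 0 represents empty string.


LZ78 encoding steps:
Dictionary: {0: ''}
Step 1: w='' (idx 0), next='b' -> output (0, 'b'), add 'b' as idx 1
Step 2: w='' (idx 0), next='a' -> output (0, 'a'), add 'a' as idx 2
Step 3: w='b' (idx 1), next='b' -> output (1, 'b'), add 'bb' as idx 3
Step 4: w='bb' (idx 3), next='a' -> output (3, 'a'), add 'bba' as idx 4
Step 5: w='a' (idx 2), next='a' -> output (2, 'a'), add 'aa' as idx 5
Step 6: w='bb' (idx 3), next='b' -> output (3, 'b'), add 'bbb' as idx 6
Step 7: w='b' (idx 1), next='a' -> output (1, 'a'), add 'ba' as idx 7


Encoded: [(0, 'b'), (0, 'a'), (1, 'b'), (3, 'a'), (2, 'a'), (3, 'b'), (1, 'a')]


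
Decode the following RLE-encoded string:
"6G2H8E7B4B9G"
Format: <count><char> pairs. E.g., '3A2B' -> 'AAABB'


Expanding each <count><char> pair:
  6G -> 'GGGGGG'
  2H -> 'HH'
  8E -> 'EEEEEEEE'
  7B -> 'BBBBBBB'
  4B -> 'BBBB'
  9G -> 'GGGGGGGGG'

Decoded = GGGGGGHHEEEEEEEEBBBBBBBBBBBGGGGGGGGG


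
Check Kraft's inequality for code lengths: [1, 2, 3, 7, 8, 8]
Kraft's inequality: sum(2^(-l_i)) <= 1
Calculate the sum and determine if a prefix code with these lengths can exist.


Sum = 2^(-1) + 2^(-2) + 2^(-3) + 2^(-7) + 2^(-8) + 2^(-8)
    = 0.5 + 0.25 + 0.125 + 0.0078125 + 0.00390625 + 0.00390625
    = 228/256 = 0.890625
Since 0.890625 <= 1, Kraft's inequality IS satisfied.
A prefix code with these lengths CAN exist.

Kraft sum = 0.890625. Satisfied.


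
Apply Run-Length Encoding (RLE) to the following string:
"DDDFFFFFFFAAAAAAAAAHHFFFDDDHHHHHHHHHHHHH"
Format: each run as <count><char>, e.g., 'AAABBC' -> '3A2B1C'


Scanning runs left to right:
  i=0: run of 'D' x 3 -> '3D'
  i=3: run of 'F' x 7 -> '7F'
  i=10: run of 'A' x 9 -> '9A'
  i=19: run of 'H' x 2 -> '2H'
  i=21: run of 'F' x 3 -> '3F'
  i=24: run of 'D' x 3 -> '3D'
  i=27: run of 'H' x 13 -> '13H'

RLE = 3D7F9A2H3F3D13H


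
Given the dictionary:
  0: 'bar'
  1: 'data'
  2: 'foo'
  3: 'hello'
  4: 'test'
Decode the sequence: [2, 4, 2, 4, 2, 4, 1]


Look up each index in the dictionary:
  2 -> 'foo'
  4 -> 'test'
  2 -> 'foo'
  4 -> 'test'
  2 -> 'foo'
  4 -> 'test'
  1 -> 'data'

Decoded: "foo test foo test foo test data"


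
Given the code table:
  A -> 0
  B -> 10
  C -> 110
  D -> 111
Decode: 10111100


Decoding:
10 -> B
111 -> D
10 -> B
0 -> A


Result: BDBA


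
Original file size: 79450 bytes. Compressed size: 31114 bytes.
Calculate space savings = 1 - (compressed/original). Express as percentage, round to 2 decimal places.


ratio = compressed/original = 31114/79450 = 0.391617
savings = 1 - ratio = 1 - 0.391617 = 0.608383
as a percentage: 0.608383 * 100 = 60.84%

Space savings = 1 - 31114/79450 = 60.84%
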